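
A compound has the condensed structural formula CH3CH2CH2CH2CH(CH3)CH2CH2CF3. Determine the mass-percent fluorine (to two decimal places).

Element totals:
  C: 9
  H: 17
  F: 3
Molecular formula: C9H17F3.
Molar mass = 182.229 g/mol.
Mass from F: 3 × 18.998 = 56.994 g/mol.
%F = 56.994 / 182.229 × 100 = 31.28%.

31.28%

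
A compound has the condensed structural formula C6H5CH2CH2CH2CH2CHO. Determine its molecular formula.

Atom tally by fragment:
  C6H5CH2 → C:7 H:7
  CH2 → C:1 H:2
  CH2 → C:1 H:2
  CH2CHO → C:2 H:3 O:1
Element totals:
  C: 11
  H: 14
  O: 1

C11H14O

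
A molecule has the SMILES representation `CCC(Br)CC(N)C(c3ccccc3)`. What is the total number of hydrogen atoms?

Atom tally by fragment:
  CH3 → C:1 H:3
  CH2 → C:1 H:2
  CH(Br) → C:1 H:1 Br:1
  CH2 → C:1 H:2
  CH(NH2) → C:1 H:3 N:1
  CH2C6H5 → C:7 H:7
Element totals:
  C: 12
  H: 18
  Br: 1
  N: 1

18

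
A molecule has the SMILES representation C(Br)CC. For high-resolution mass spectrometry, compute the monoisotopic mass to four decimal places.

Atom tally by fragment:
  BrCH2 → C:1 H:2 Br:1
  CH2 → C:1 H:2
  CH3 → C:1 H:3
Element totals:
  C: 3
  H: 7
  Br: 1
Molecular formula: C3H7Br.
  M = 3(12.0) + 7(1.007825) + 78.918338
    = 36.000000 + 7.054775 + 78.918338 = 121.973113

121.9731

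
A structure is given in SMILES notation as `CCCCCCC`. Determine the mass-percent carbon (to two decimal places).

83.90%

Atom tally by fragment:
  CH3 → C:1 H:3
  CH2 → C:1 H:2
  CH2 → C:1 H:2
  CH2 → C:1 H:2
  CH2 → C:1 H:2
  CH2 → C:1 H:2
  CH3 → C:1 H:3
Element totals:
  C: 7
  H: 16
Molecular formula: C7H16.
Molar mass = 100.205 g/mol.
Mass from C: 7 × 12.011 = 84.077 g/mol.
%C = 84.077 / 100.205 × 100 = 83.90%.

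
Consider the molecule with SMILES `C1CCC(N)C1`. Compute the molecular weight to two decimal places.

85.15 g/mol

Atom tally by fragment:
  cyclopentane ring core → C:5 H:10
  (− 1 ring H displaced by substituents)
  + NH2 → N:1 H:2
Element totals:
  C: 5
  H: 11
  N: 1
Molecular formula: C5H11N.
  M = 5(12.011) + 11(1.008) + 14.007
    = 60.055 + 11.088 + 14.007 = 85.150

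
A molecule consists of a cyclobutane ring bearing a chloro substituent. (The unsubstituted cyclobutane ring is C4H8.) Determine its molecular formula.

Atom tally by fragment:
  cyclobutane ring core → C:4 H:8
  (− 1 ring H displaced by substituents)
  + Cl → Cl:1
Element totals:
  C: 4
  H: 7
  Cl: 1

C4H7Cl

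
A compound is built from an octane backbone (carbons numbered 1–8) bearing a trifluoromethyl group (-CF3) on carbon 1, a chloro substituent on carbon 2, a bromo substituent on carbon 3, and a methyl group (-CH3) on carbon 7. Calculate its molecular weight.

Atom tally by fragment:
  F3CCH2 → C:2 H:2 F:3
  CH(Cl) → C:1 H:1 Cl:1
  CH(Br) → C:1 H:1 Br:1
  CH2 → C:1 H:2
  CH2 → C:1 H:2
  CH2 → C:1 H:2
  CH(CH3) → C:2 H:4
  CH3 → C:1 H:3
Element totals:
  C: 10
  H: 17
  Br: 1
  Cl: 1
  F: 3
Molecular formula: C10H17BrClF3.
  M = 10(12.011) + 17(1.008) + 79.904 + 35.45 + 3(18.998)
    = 120.110 + 17.136 + 79.904 + 35.450 + 56.994 = 309.594

309.59 g/mol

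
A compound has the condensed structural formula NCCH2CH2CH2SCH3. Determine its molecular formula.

C5H9NS

Element totals:
  C: 5
  H: 9
  N: 1
  S: 1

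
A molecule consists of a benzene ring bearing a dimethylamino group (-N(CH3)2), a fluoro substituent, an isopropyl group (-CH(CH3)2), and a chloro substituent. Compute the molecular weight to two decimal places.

Atom tally by fragment:
  benzene ring core → C:6 H:6
  (− 4 ring H displaced by substituents)
  + N(CH3)2 → N:1 C:2 H:6
  + F → F:1
  + CH(CH3)2 → C:3 H:7
  + Cl → Cl:1
Element totals:
  C: 11
  H: 15
  Cl: 1
  F: 1
  N: 1
Molecular formula: C11H15ClFN.
  M = 11(12.011) + 15(1.008) + 35.45 + 18.998 + 14.007
    = 132.121 + 15.120 + 35.450 + 18.998 + 14.007 = 215.696

215.70 g/mol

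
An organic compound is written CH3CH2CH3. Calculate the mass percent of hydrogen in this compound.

18.29%

Element totals:
  C: 3
  H: 8
Molecular formula: C3H8.
Molar mass = 44.097 g/mol.
Mass from H: 8 × 1.008 = 8.064 g/mol.
%H = 8.064 / 44.097 × 100 = 18.29%.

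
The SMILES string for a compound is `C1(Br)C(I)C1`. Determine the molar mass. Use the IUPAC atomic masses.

Atom tally by fragment:
  cyclopropane ring core → C:3 H:6
  (− 2 ring H displaced by substituents)
  + Br → Br:1
  + I → I:1
Element totals:
  C: 3
  H: 4
  Br: 1
  I: 1
Molecular formula: C3H4BrI.
  M = 3(12.011) + 4(1.008) + 79.904 + 126.904
    = 36.033 + 4.032 + 79.904 + 126.904 = 246.873

246.87 g/mol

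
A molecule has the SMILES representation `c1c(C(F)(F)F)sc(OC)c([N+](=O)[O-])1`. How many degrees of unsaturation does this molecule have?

4

Atom tally by fragment:
  thiophene ring core → C:4 H:4 S:1
  (− 3 ring H displaced by substituents)
  + CF3 → C:1 F:3
  + OCH3 → C:1 H:3 O:1
  + NO2 → N:1 O:2
Element totals:
  C: 6
  H: 4
  F: 3
  N: 1
  O: 3
  S: 1
Molecular formula: C6H4F3NO3S.
DoU = (2C + 2 + N − H − X) / 2 = (2·6 + 2 + 1 − 4 − 3) / 2 = 4.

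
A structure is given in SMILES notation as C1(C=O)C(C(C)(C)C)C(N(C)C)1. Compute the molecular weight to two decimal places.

169.27 g/mol

Atom tally by fragment:
  cyclopropane ring core → C:3 H:6
  (− 3 ring H displaced by substituents)
  + CHO → C:1 H:1 O:1
  + C(CH3)3 → C:4 H:9
  + N(CH3)2 → N:1 C:2 H:6
Element totals:
  C: 10
  H: 19
  N: 1
  O: 1
Molecular formula: C10H19NO.
  M = 10(12.011) + 19(1.008) + 14.007 + 15.999
    = 120.110 + 19.152 + 14.007 + 15.999 = 169.268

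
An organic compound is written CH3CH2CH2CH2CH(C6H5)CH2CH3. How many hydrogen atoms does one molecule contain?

20

Element totals:
  C: 13
  H: 20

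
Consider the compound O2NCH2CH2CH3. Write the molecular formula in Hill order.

C3H7NO2

Atom tally by fragment:
  O2NCH2 → C:1 H:2 N:1 O:2
  CH2 → C:1 H:2
  CH3 → C:1 H:3
Element totals:
  C: 3
  H: 7
  N: 1
  O: 2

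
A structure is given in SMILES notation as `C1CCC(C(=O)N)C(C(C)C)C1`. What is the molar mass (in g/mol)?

169.27 g/mol

Atom tally by fragment:
  cyclohexane ring core → C:6 H:12
  (− 2 ring H displaced by substituents)
  + CONH2 → C:1 H:2 O:1 N:1
  + CH(CH3)2 → C:3 H:7
Element totals:
  C: 10
  H: 19
  N: 1
  O: 1
Molecular formula: C10H19NO.
  M = 10(12.011) + 19(1.008) + 14.007 + 15.999
    = 120.110 + 19.152 + 14.007 + 15.999 = 169.268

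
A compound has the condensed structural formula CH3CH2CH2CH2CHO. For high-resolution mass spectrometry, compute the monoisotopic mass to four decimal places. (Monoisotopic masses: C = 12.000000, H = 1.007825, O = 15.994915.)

86.0732

Element totals:
  C: 5
  H: 10
  O: 1
Molecular formula: C5H10O.
  M = 5(12.0) + 10(1.007825) + 15.994915
    = 60.000000 + 10.078250 + 15.994915 = 86.073165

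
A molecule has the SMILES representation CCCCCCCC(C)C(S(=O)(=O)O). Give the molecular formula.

Atom tally by fragment:
  CH3 → C:1 H:3
  CH2 → C:1 H:2
  CH2 → C:1 H:2
  CH2 → C:1 H:2
  CH2 → C:1 H:2
  CH2 → C:1 H:2
  CH2 → C:1 H:2
  CH(CH3) → C:2 H:4
  CH2SO3H → C:1 H:3 S:1 O:3
Element totals:
  C: 10
  H: 22
  O: 3
  S: 1

C10H22O3S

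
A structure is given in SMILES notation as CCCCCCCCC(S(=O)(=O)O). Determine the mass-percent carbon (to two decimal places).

51.89%

Atom tally by fragment:
  CH3 → C:1 H:3
  CH2 → C:1 H:2
  CH2 → C:1 H:2
  CH2 → C:1 H:2
  CH2 → C:1 H:2
  CH2 → C:1 H:2
  CH2 → C:1 H:2
  CH2 → C:1 H:2
  CH2SO3H → C:1 H:3 S:1 O:3
Element totals:
  C: 9
  H: 20
  O: 3
  S: 1
Molecular formula: C9H20O3S.
Molar mass = 208.316 g/mol.
Mass from C: 9 × 12.011 = 108.099 g/mol.
%C = 108.099 / 208.316 × 100 = 51.89%.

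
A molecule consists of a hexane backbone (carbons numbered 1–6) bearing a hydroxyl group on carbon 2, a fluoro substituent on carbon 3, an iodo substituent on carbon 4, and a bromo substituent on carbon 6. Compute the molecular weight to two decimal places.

Atom tally by fragment:
  CH3 → C:1 H:3
  CH(OH) → C:1 H:2 O:1
  CH(F) → C:1 H:1 F:1
  CH(I) → C:1 H:1 I:1
  CH2 → C:1 H:2
  CH2Br → C:1 H:2 Br:1
Element totals:
  C: 6
  H: 11
  Br: 1
  F: 1
  I: 1
  O: 1
Molecular formula: C6H11BrFIO.
  M = 6(12.011) + 11(1.008) + 79.904 + 18.998 + 126.904 + 15.999
    = 72.066 + 11.088 + 79.904 + 18.998 + 126.904 + 15.999 = 324.959

324.96 g/mol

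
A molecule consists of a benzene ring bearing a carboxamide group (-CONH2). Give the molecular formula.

Atom tally by fragment:
  benzene ring core → C:6 H:6
  (− 1 ring H displaced by substituents)
  + CONH2 → C:1 H:2 O:1 N:1
Element totals:
  C: 7
  H: 7
  N: 1
  O: 1

C7H7NO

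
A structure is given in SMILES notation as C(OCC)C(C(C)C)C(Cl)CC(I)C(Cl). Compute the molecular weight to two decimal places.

367.09 g/mol

Atom tally by fragment:
  C2H5OCH2 → C:3 H:7 O:1
  CH(CH(CH3)2) → C:4 H:8
  CH(Cl) → C:1 H:1 Cl:1
  CH2 → C:1 H:2
  CH(I) → C:1 H:1 I:1
  CH2Cl → C:1 H:2 Cl:1
Element totals:
  C: 11
  H: 21
  Cl: 2
  I: 1
  O: 1
Molecular formula: C11H21Cl2IO.
  M = 11(12.011) + 21(1.008) + 2(35.45) + 126.904 + 15.999
    = 132.121 + 21.168 + 70.900 + 126.904 + 15.999 = 367.092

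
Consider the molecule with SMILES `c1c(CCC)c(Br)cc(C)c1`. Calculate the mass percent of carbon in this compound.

Atom tally by fragment:
  benzene ring core → C:6 H:6
  (− 3 ring H displaced by substituents)
  + CH2CH2CH3 → C:3 H:7
  + Br → Br:1
  + CH3 → C:1 H:3
Element totals:
  C: 10
  H: 13
  Br: 1
Molecular formula: C10H13Br.
Molar mass = 213.118 g/mol.
Mass from C: 10 × 12.011 = 120.110 g/mol.
%C = 120.110 / 213.118 × 100 = 56.36%.

56.36%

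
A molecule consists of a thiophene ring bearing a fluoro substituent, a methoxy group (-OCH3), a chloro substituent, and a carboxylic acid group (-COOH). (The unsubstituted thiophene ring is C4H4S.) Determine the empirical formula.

C6H4ClFO3S

Atom tally by fragment:
  thiophene ring core → C:4 H:4 S:1
  (− 4 ring H displaced by substituents)
  + F → F:1
  + OCH3 → C:1 H:3 O:1
  + Cl → Cl:1
  + COOH → C:1 H:1 O:2
Element totals:
  C: 6
  H: 4
  Cl: 1
  F: 1
  O: 3
  S: 1
Molecular formula: C6H4ClFO3S.
gcd of subscripts (6, 1, 1, 4, 3, 1) = 1, so the empirical formula equals the molecular formula.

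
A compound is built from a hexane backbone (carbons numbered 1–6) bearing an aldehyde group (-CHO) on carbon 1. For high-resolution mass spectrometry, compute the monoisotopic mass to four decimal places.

114.1045

Atom tally by fragment:
  OHCCH2 → C:2 H:3 O:1
  CH2 → C:1 H:2
  CH2 → C:1 H:2
  CH2 → C:1 H:2
  CH2 → C:1 H:2
  CH3 → C:1 H:3
Element totals:
  C: 7
  H: 14
  O: 1
Molecular formula: C7H14O.
  M = 7(12.0) + 14(1.007825) + 15.994915
    = 84.000000 + 14.109550 + 15.994915 = 114.104465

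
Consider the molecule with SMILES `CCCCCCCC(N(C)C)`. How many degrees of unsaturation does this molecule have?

Atom tally by fragment:
  CH3 → C:1 H:3
  CH2 → C:1 H:2
  CH2 → C:1 H:2
  CH2 → C:1 H:2
  CH2 → C:1 H:2
  CH2 → C:1 H:2
  CH2 → C:1 H:2
  CH2N(CH3)2 → C:3 H:8 N:1
Element totals:
  C: 10
  H: 23
  N: 1
Molecular formula: C10H23N.
DoU = (2C + 2 + N − H − X) / 2 = (2·10 + 2 + 1 − 23 − 0) / 2 = 0.

0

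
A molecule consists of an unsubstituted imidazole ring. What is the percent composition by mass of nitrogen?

Atom tally by fragment:
  imidazole ring core → C:3 H:4 N:2
Element totals:
  C: 3
  H: 4
  N: 2
Molecular formula: C3H4N2.
Molar mass = 68.079 g/mol.
Mass from N: 2 × 14.007 = 28.014 g/mol.
%N = 28.014 / 68.079 × 100 = 41.15%.

41.15%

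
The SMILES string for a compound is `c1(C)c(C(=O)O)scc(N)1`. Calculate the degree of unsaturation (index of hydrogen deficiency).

4

Atom tally by fragment:
  thiophene ring core → C:4 H:4 S:1
  (− 3 ring H displaced by substituents)
  + CH3 → C:1 H:3
  + COOH → C:1 H:1 O:2
  + NH2 → N:1 H:2
Element totals:
  C: 6
  H: 7
  N: 1
  O: 2
  S: 1
Molecular formula: C6H7NO2S.
DoU = (2C + 2 + N − H − X) / 2 = (2·6 + 2 + 1 − 7 − 0) / 2 = 4.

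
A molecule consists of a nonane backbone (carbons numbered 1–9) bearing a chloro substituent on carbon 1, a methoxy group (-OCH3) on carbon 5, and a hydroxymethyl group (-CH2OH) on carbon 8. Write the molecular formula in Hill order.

Atom tally by fragment:
  ClCH2 → C:1 H:2 Cl:1
  CH2 → C:1 H:2
  CH2 → C:1 H:2
  CH2 → C:1 H:2
  CH(OCH3) → C:2 H:4 O:1
  CH2 → C:1 H:2
  CH2 → C:1 H:2
  CH(CH2OH) → C:2 H:4 O:1
  CH3 → C:1 H:3
Element totals:
  C: 11
  H: 23
  Cl: 1
  O: 2

C11H23ClO2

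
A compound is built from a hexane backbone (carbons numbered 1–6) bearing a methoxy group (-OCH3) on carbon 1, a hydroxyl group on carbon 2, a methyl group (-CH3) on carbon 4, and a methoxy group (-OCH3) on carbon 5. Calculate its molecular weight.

Atom tally by fragment:
  CH3OCH2 → C:2 H:5 O:1
  CH(OH) → C:1 H:2 O:1
  CH2 → C:1 H:2
  CH(CH3) → C:2 H:4
  CH(OCH3) → C:2 H:4 O:1
  CH3 → C:1 H:3
Element totals:
  C: 9
  H: 20
  O: 3
Molecular formula: C9H20O3.
  M = 9(12.011) + 20(1.008) + 3(15.999)
    = 108.099 + 20.160 + 47.997 = 176.256

176.26 g/mol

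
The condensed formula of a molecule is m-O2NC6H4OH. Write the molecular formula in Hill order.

Element totals:
  C: 6
  H: 5
  N: 1
  O: 3

C6H5NO3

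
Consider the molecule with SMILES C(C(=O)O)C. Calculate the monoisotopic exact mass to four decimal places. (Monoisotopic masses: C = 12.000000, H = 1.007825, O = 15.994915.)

74.0368

Atom tally by fragment:
  HOOCCH2 → C:2 H:3 O:2
  CH3 → C:1 H:3
Element totals:
  C: 3
  H: 6
  O: 2
Molecular formula: C3H6O2.
  M = 3(12.0) + 6(1.007825) + 2(15.994915)
    = 36.000000 + 6.046950 + 31.989830 = 74.036780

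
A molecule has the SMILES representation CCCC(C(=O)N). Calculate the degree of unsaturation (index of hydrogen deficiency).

1

Atom tally by fragment:
  CH3 → C:1 H:3
  CH2 → C:1 H:2
  CH2 → C:1 H:2
  CH2CONH2 → C:2 H:4 O:1 N:1
Element totals:
  C: 5
  H: 11
  N: 1
  O: 1
Molecular formula: C5H11NO.
DoU = (2C + 2 + N − H − X) / 2 = (2·5 + 2 + 1 − 11 − 0) / 2 = 1.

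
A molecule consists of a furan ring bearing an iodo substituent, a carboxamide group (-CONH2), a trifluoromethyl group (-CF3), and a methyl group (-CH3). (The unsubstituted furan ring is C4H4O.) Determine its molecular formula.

Atom tally by fragment:
  furan ring core → C:4 H:4 O:1
  (− 4 ring H displaced by substituents)
  + I → I:1
  + CONH2 → C:1 H:2 O:1 N:1
  + CF3 → C:1 F:3
  + CH3 → C:1 H:3
Element totals:
  C: 7
  H: 5
  F: 3
  I: 1
  N: 1
  O: 2

C7H5F3INO2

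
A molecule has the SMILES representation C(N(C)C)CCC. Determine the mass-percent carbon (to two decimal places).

Atom tally by fragment:
  (CH3)2NCH2 → C:3 H:8 N:1
  CH2 → C:1 H:2
  CH2 → C:1 H:2
  CH3 → C:1 H:3
Element totals:
  C: 6
  H: 15
  N: 1
Molecular formula: C6H15N.
Molar mass = 101.193 g/mol.
Mass from C: 6 × 12.011 = 72.066 g/mol.
%C = 72.066 / 101.193 × 100 = 71.22%.

71.22%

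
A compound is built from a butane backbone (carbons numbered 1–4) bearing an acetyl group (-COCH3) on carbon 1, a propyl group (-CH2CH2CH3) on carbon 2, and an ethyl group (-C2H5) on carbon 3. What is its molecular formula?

C11H22O

Atom tally by fragment:
  CH3COCH2 → C:3 H:5 O:1
  CH(CH2CH2CH3) → C:4 H:8
  CH(C2H5) → C:3 H:6
  CH3 → C:1 H:3
Element totals:
  C: 11
  H: 22
  O: 1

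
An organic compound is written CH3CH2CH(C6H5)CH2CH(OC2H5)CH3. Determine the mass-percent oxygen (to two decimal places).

Element totals:
  C: 14
  H: 22
  O: 1
Molecular formula: C14H22O.
Molar mass = 206.329 g/mol.
Mass from O: 1 × 15.999 = 15.999 g/mol.
%O = 15.999 / 206.329 × 100 = 7.75%.

7.75%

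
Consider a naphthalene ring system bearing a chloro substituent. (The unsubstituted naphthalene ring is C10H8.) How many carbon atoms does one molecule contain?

Atom tally by fragment:
  naphthalene ring system core → C:10 H:8
  (− 1 ring H displaced by substituents)
  + Cl → Cl:1
Element totals:
  C: 10
  H: 7
  Cl: 1

10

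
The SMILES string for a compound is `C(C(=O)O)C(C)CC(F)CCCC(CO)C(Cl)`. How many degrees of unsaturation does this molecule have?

Atom tally by fragment:
  HOOCCH2 → C:2 H:3 O:2
  CH(CH3) → C:2 H:4
  CH2 → C:1 H:2
  CH(F) → C:1 H:1 F:1
  CH2 → C:1 H:2
  CH2 → C:1 H:2
  CH2 → C:1 H:2
  CH(CH2OH) → C:2 H:4 O:1
  CH2Cl → C:1 H:2 Cl:1
Element totals:
  C: 12
  H: 22
  Cl: 1
  F: 1
  O: 3
Molecular formula: C12H22ClFO3.
DoU = (2C + 2 + N − H − X) / 2 = (2·12 + 2 + 0 − 22 − 2) / 2 = 1.

1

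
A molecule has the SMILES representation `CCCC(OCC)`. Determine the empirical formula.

C6H14O

Atom tally by fragment:
  CH3 → C:1 H:3
  CH2 → C:1 H:2
  CH2 → C:1 H:2
  CH2OC2H5 → C:3 H:7 O:1
Element totals:
  C: 6
  H: 14
  O: 1
Molecular formula: C6H14O.
gcd of subscripts (6, 14, 1) = 1, so the empirical formula equals the molecular formula.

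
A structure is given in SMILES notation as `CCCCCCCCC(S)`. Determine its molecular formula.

C9H20S

Atom tally by fragment:
  CH3 → C:1 H:3
  CH2 → C:1 H:2
  CH2 → C:1 H:2
  CH2 → C:1 H:2
  CH2 → C:1 H:2
  CH2 → C:1 H:2
  CH2 → C:1 H:2
  CH2 → C:1 H:2
  CH2SH → C:1 H:3 S:1
Element totals:
  C: 9
  H: 20
  S: 1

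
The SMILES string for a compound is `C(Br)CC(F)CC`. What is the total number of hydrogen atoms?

10

Atom tally by fragment:
  BrCH2 → C:1 H:2 Br:1
  CH2 → C:1 H:2
  CH(F) → C:1 H:1 F:1
  CH2 → C:1 H:2
  CH3 → C:1 H:3
Element totals:
  C: 5
  H: 10
  Br: 1
  F: 1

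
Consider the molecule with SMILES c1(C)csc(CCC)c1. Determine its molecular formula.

C8H12S

Atom tally by fragment:
  thiophene ring core → C:4 H:4 S:1
  (− 2 ring H displaced by substituents)
  + CH3 → C:1 H:3
  + CH2CH2CH3 → C:3 H:7
Element totals:
  C: 8
  H: 12
  S: 1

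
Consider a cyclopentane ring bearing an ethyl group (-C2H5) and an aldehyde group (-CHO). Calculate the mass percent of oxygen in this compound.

12.68%

Atom tally by fragment:
  cyclopentane ring core → C:5 H:10
  (− 2 ring H displaced by substituents)
  + C2H5 → C:2 H:5
  + CHO → C:1 H:1 O:1
Element totals:
  C: 8
  H: 14
  O: 1
Molecular formula: C8H14O.
Molar mass = 126.199 g/mol.
Mass from O: 1 × 15.999 = 15.999 g/mol.
%O = 15.999 / 126.199 × 100 = 12.68%.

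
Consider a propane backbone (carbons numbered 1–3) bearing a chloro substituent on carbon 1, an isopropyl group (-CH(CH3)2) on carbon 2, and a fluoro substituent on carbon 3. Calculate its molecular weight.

138.61 g/mol

Atom tally by fragment:
  ClCH2 → C:1 H:2 Cl:1
  CH(CH(CH3)2) → C:4 H:8
  CH2F → C:1 H:2 F:1
Element totals:
  C: 6
  H: 12
  Cl: 1
  F: 1
Molecular formula: C6H12ClF.
  M = 6(12.011) + 12(1.008) + 35.45 + 18.998
    = 72.066 + 12.096 + 35.450 + 18.998 = 138.610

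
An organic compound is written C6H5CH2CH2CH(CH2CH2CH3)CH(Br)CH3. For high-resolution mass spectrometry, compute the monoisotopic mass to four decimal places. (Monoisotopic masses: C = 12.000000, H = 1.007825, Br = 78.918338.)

Element totals:
  C: 14
  H: 21
  Br: 1
Molecular formula: C14H21Br.
  M = 14(12.0) + 21(1.007825) + 78.918338
    = 168.000000 + 21.164325 + 78.918338 = 268.082663

268.0827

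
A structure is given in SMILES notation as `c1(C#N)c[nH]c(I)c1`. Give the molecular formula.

Atom tally by fragment:
  pyrrole ring core → C:4 H:5 N:1
  (− 2 ring H displaced by substituents)
  + CN → C:1 N:1
  + I → I:1
Element totals:
  C: 5
  H: 3
  I: 1
  N: 2

C5H3IN2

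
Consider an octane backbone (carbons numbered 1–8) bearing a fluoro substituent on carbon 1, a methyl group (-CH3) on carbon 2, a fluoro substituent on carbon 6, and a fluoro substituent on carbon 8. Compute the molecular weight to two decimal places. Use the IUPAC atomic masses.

Atom tally by fragment:
  FCH2 → C:1 H:2 F:1
  CH(CH3) → C:2 H:4
  CH2 → C:1 H:2
  CH2 → C:1 H:2
  CH2 → C:1 H:2
  CH(F) → C:1 H:1 F:1
  CH2 → C:1 H:2
  CH2F → C:1 H:2 F:1
Element totals:
  C: 9
  H: 17
  F: 3
Molecular formula: C9H17F3.
  M = 9(12.011) + 17(1.008) + 3(18.998)
    = 108.099 + 17.136 + 56.994 = 182.229

182.23 g/mol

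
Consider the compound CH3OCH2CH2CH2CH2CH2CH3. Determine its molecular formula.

C7H16O

Element totals:
  C: 7
  H: 16
  O: 1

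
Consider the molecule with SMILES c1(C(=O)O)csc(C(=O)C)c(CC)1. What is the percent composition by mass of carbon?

54.53%

Atom tally by fragment:
  thiophene ring core → C:4 H:4 S:1
  (− 3 ring H displaced by substituents)
  + COOH → C:1 H:1 O:2
  + COCH3 → C:2 H:3 O:1
  + C2H5 → C:2 H:5
Element totals:
  C: 9
  H: 10
  O: 3
  S: 1
Molecular formula: C9H10O3S.
Molar mass = 198.236 g/mol.
Mass from C: 9 × 12.011 = 108.099 g/mol.
%C = 108.099 / 198.236 × 100 = 54.53%.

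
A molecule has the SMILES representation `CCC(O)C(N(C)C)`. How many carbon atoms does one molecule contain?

6

Atom tally by fragment:
  CH3 → C:1 H:3
  CH2 → C:1 H:2
  CH(OH) → C:1 H:2 O:1
  CH2N(CH3)2 → C:3 H:8 N:1
Element totals:
  C: 6
  H: 15
  N: 1
  O: 1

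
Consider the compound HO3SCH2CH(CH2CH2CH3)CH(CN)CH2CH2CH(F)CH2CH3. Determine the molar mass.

279.37 g/mol

Atom tally by fragment:
  HO3SCH2 → C:1 H:3 S:1 O:3
  CH(CH2CH2CH3) → C:4 H:8
  CH(CN) → C:2 H:1 N:1
  CH2 → C:1 H:2
  CH2 → C:1 H:2
  CH(F) → C:1 H:1 F:1
  CH2 → C:1 H:2
  CH3 → C:1 H:3
Element totals:
  C: 12
  H: 22
  F: 1
  N: 1
  O: 3
  S: 1
Molecular formula: C12H22FNO3S.
  M = 12(12.011) + 22(1.008) + 18.998 + 14.007 + 3(15.999) + 32.06
    = 144.132 + 22.176 + 18.998 + 14.007 + 47.997 + 32.060 = 279.370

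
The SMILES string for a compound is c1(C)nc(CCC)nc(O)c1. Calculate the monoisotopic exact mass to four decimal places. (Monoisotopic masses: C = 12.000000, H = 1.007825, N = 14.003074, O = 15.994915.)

152.0950

Atom tally by fragment:
  pyrimidine ring core → C:4 H:4 N:2
  (− 3 ring H displaced by substituents)
  + CH3 → C:1 H:3
  + CH2CH2CH3 → C:3 H:7
  + OH → O:1 H:1
Element totals:
  C: 8
  H: 12
  N: 2
  O: 1
Molecular formula: C8H12N2O.
  M = 8(12.0) + 12(1.007825) + 2(14.003074) + 15.994915
    = 96.000000 + 12.093900 + 28.006148 + 15.994915 = 152.094963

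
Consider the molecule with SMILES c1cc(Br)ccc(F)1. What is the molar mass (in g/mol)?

Atom tally by fragment:
  benzene ring core → C:6 H:6
  (− 2 ring H displaced by substituents)
  + Br → Br:1
  + F → F:1
Element totals:
  C: 6
  H: 4
  Br: 1
  F: 1
Molecular formula: C6H4BrF.
  M = 6(12.011) + 4(1.008) + 79.904 + 18.998
    = 72.066 + 4.032 + 79.904 + 18.998 = 175.000

175.00 g/mol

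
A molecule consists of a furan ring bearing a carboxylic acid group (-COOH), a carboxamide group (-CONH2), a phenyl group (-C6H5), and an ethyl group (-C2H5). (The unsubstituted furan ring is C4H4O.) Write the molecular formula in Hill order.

Atom tally by fragment:
  furan ring core → C:4 H:4 O:1
  (− 4 ring H displaced by substituents)
  + COOH → C:1 H:1 O:2
  + CONH2 → C:1 H:2 O:1 N:1
  + C6H5 → C:6 H:5
  + C2H5 → C:2 H:5
Element totals:
  C: 14
  H: 13
  N: 1
  O: 4

C14H13NO4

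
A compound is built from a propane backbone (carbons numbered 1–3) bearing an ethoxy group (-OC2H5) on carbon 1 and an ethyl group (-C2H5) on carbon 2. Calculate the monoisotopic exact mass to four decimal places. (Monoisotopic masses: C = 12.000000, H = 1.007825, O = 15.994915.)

Atom tally by fragment:
  C2H5OCH2 → C:3 H:7 O:1
  CH(C2H5) → C:3 H:6
  CH3 → C:1 H:3
Element totals:
  C: 7
  H: 16
  O: 1
Molecular formula: C7H16O.
  M = 7(12.0) + 16(1.007825) + 15.994915
    = 84.000000 + 16.125200 + 15.994915 = 116.120115

116.1201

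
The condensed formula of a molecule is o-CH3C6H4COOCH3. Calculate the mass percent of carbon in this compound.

71.98%

Element totals:
  C: 9
  H: 10
  O: 2
Molecular formula: C9H10O2.
Molar mass = 150.177 g/mol.
Mass from C: 9 × 12.011 = 108.099 g/mol.
%C = 108.099 / 150.177 × 100 = 71.98%.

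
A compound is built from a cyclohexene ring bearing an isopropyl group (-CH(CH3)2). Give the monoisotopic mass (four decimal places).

124.1252

Atom tally by fragment:
  cyclohexene ring core → C:6 H:10
  (− 1 ring H displaced by substituents)
  + CH(CH3)2 → C:3 H:7
Element totals:
  C: 9
  H: 16
Molecular formula: C9H16.
  M = 9(12.0) + 16(1.007825)
    = 108.000000 + 16.125200 = 124.125200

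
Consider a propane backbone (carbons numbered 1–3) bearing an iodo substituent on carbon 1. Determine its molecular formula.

C3H7I

Atom tally by fragment:
  ICH2 → C:1 H:2 I:1
  CH2 → C:1 H:2
  CH3 → C:1 H:3
Element totals:
  C: 3
  H: 7
  I: 1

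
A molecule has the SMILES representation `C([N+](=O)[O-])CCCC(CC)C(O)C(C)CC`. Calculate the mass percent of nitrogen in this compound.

6.05%

Atom tally by fragment:
  O2NCH2 → C:1 H:2 N:1 O:2
  CH2 → C:1 H:2
  CH2 → C:1 H:2
  CH2 → C:1 H:2
  CH(C2H5) → C:3 H:6
  CH(OH) → C:1 H:2 O:1
  CH(CH3) → C:2 H:4
  CH2 → C:1 H:2
  CH3 → C:1 H:3
Element totals:
  C: 12
  H: 25
  N: 1
  O: 3
Molecular formula: C12H25NO3.
Molar mass = 231.336 g/mol.
Mass from N: 1 × 14.007 = 14.007 g/mol.
%N = 14.007 / 231.336 × 100 = 6.05%.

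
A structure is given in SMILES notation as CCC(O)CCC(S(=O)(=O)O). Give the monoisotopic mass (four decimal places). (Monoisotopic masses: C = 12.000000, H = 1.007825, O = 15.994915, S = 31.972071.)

182.0613

Atom tally by fragment:
  CH3 → C:1 H:3
  CH2 → C:1 H:2
  CH(OH) → C:1 H:2 O:1
  CH2 → C:1 H:2
  CH2 → C:1 H:2
  CH2SO3H → C:1 H:3 S:1 O:3
Element totals:
  C: 6
  H: 14
  O: 4
  S: 1
Molecular formula: C6H14O4S.
  M = 6(12.0) + 14(1.007825) + 4(15.994915) + 31.972071
    = 72.000000 + 14.109550 + 63.979660 + 31.972071 = 182.061281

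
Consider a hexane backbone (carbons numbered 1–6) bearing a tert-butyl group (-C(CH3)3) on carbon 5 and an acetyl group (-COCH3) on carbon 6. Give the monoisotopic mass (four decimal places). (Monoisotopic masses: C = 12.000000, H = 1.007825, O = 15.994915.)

Atom tally by fragment:
  CH3 → C:1 H:3
  CH2 → C:1 H:2
  CH2 → C:1 H:2
  CH2 → C:1 H:2
  CH(C(CH3)3) → C:5 H:10
  CH2COCH3 → C:3 H:5 O:1
Element totals:
  C: 12
  H: 24
  O: 1
Molecular formula: C12H24O.
  M = 12(12.0) + 24(1.007825) + 15.994915
    = 144.000000 + 24.187800 + 15.994915 = 184.182715

184.1827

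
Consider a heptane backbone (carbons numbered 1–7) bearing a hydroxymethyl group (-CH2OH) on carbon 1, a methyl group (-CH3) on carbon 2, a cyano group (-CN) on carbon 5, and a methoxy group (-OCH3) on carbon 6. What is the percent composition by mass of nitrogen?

Atom tally by fragment:
  HOCH2CH2 → C:2 H:5 O:1
  CH(CH3) → C:2 H:4
  CH2 → C:1 H:2
  CH2 → C:1 H:2
  CH(CN) → C:2 H:1 N:1
  CH(OCH3) → C:2 H:4 O:1
  CH3 → C:1 H:3
Element totals:
  C: 11
  H: 21
  N: 1
  O: 2
Molecular formula: C11H21NO2.
Molar mass = 199.294 g/mol.
Mass from N: 1 × 14.007 = 14.007 g/mol.
%N = 14.007 / 199.294 × 100 = 7.03%.

7.03%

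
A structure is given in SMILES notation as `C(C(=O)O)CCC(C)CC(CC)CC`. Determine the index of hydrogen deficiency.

1

Atom tally by fragment:
  HOOCCH2 → C:2 H:3 O:2
  CH2 → C:1 H:2
  CH2 → C:1 H:2
  CH(CH3) → C:2 H:4
  CH2 → C:1 H:2
  CH(C2H5) → C:3 H:6
  CH2 → C:1 H:2
  CH3 → C:1 H:3
Element totals:
  C: 12
  H: 24
  O: 2
Molecular formula: C12H24O2.
DoU = (2C + 2 + N − H − X) / 2 = (2·12 + 2 + 0 − 24 − 0) / 2 = 1.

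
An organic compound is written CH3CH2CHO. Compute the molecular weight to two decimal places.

58.08 g/mol

Atom tally by fragment:
  CH3 → C:1 H:3
  CH2CHO → C:2 H:3 O:1
Element totals:
  C: 3
  H: 6
  O: 1
Molecular formula: C3H6O.
  M = 3(12.011) + 6(1.008) + 15.999
    = 36.033 + 6.048 + 15.999 = 58.080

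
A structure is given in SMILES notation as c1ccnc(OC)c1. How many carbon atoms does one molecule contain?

6

Atom tally by fragment:
  pyridine ring core → C:5 H:5 N:1
  (− 1 ring H displaced by substituents)
  + OCH3 → C:1 H:3 O:1
Element totals:
  C: 6
  H: 7
  N: 1
  O: 1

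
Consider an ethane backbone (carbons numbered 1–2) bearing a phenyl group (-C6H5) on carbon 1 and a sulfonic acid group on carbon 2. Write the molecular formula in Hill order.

Atom tally by fragment:
  C6H5CH2 → C:7 H:7
  CH2SO3H → C:1 H:3 S:1 O:3
Element totals:
  C: 8
  H: 10
  O: 3
  S: 1

C8H10O3S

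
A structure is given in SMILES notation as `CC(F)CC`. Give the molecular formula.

Atom tally by fragment:
  CH3 → C:1 H:3
  CH(F) → C:1 H:1 F:1
  CH2 → C:1 H:2
  CH3 → C:1 H:3
Element totals:
  C: 4
  H: 9
  F: 1

C4H9F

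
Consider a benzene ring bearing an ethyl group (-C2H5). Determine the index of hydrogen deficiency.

4

Atom tally by fragment:
  benzene ring core → C:6 H:6
  (− 1 ring H displaced by substituents)
  + C2H5 → C:2 H:5
Element totals:
  C: 8
  H: 10
Molecular formula: C8H10.
DoU = (2C + 2 + N − H − X) / 2 = (2·8 + 2 + 0 − 10 − 0) / 2 = 4.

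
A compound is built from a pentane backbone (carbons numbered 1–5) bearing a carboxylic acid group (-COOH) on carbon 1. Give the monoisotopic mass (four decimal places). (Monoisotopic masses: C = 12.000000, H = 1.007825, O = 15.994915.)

Atom tally by fragment:
  HOOCCH2 → C:2 H:3 O:2
  CH2 → C:1 H:2
  CH2 → C:1 H:2
  CH2 → C:1 H:2
  CH3 → C:1 H:3
Element totals:
  C: 6
  H: 12
  O: 2
Molecular formula: C6H12O2.
  M = 6(12.0) + 12(1.007825) + 2(15.994915)
    = 72.000000 + 12.093900 + 31.989830 = 116.083730

116.0837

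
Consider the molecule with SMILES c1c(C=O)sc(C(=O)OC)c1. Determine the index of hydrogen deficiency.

5

Atom tally by fragment:
  thiophene ring core → C:4 H:4 S:1
  (− 2 ring H displaced by substituents)
  + CHO → C:1 H:1 O:1
  + COOCH3 → C:2 H:3 O:2
Element totals:
  C: 7
  H: 6
  O: 3
  S: 1
Molecular formula: C7H6O3S.
DoU = (2C + 2 + N − H − X) / 2 = (2·7 + 2 + 0 − 6 − 0) / 2 = 5.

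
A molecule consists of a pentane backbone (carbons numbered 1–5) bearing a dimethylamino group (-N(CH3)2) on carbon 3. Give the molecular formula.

C7H17N

Atom tally by fragment:
  CH3 → C:1 H:3
  CH2 → C:1 H:2
  CH(N(CH3)2) → C:3 H:7 N:1
  CH2 → C:1 H:2
  CH3 → C:1 H:3
Element totals:
  C: 7
  H: 17
  N: 1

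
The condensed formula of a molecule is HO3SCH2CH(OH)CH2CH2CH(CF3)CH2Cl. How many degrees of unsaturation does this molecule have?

0

Atom tally by fragment:
  HO3SCH2 → C:1 H:3 S:1 O:3
  CH(OH) → C:1 H:2 O:1
  CH2 → C:1 H:2
  CH2 → C:1 H:2
  CH(CF3) → C:2 H:1 F:3
  CH2Cl → C:1 H:2 Cl:1
Element totals:
  C: 7
  H: 12
  Cl: 1
  F: 3
  O: 4
  S: 1
Molecular formula: C7H12ClF3O4S.
DoU = (2C + 2 + N − H − X) / 2 = (2·7 + 2 + 0 − 12 − 4) / 2 = 0.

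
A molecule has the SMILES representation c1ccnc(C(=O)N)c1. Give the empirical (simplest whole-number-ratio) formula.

C6H6N2O

Atom tally by fragment:
  pyridine ring core → C:5 H:5 N:1
  (− 1 ring H displaced by substituents)
  + CONH2 → C:1 H:2 O:1 N:1
Element totals:
  C: 6
  H: 6
  N: 2
  O: 1
Molecular formula: C6H6N2O.
gcd of subscripts (6, 6, 2, 1) = 1, so the empirical formula equals the molecular formula.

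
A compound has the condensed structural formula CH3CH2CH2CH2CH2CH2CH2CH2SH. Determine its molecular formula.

Element totals:
  C: 8
  H: 18
  S: 1

C8H18S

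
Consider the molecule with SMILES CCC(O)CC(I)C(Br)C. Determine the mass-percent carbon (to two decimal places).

Atom tally by fragment:
  CH3 → C:1 H:3
  CH2 → C:1 H:2
  CH(OH) → C:1 H:2 O:1
  CH2 → C:1 H:2
  CH(I) → C:1 H:1 I:1
  CH(Br) → C:1 H:1 Br:1
  CH3 → C:1 H:3
Element totals:
  C: 7
  H: 14
  Br: 1
  I: 1
  O: 1
Molecular formula: C7H14BrIO.
Molar mass = 320.996 g/mol.
Mass from C: 7 × 12.011 = 84.077 g/mol.
%C = 84.077 / 320.996 × 100 = 26.19%.

26.19%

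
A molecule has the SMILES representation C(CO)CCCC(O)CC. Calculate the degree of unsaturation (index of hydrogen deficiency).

Atom tally by fragment:
  HOCH2CH2 → C:2 H:5 O:1
  CH2 → C:1 H:2
  CH2 → C:1 H:2
  CH2 → C:1 H:2
  CH(OH) → C:1 H:2 O:1
  CH2 → C:1 H:2
  CH3 → C:1 H:3
Element totals:
  C: 8
  H: 18
  O: 2
Molecular formula: C8H18O2.
DoU = (2C + 2 + N − H − X) / 2 = (2·8 + 2 + 0 − 18 − 0) / 2 = 0.

0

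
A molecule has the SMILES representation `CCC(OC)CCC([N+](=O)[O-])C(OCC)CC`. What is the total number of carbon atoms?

Atom tally by fragment:
  CH3 → C:1 H:3
  CH2 → C:1 H:2
  CH(OCH3) → C:2 H:4 O:1
  CH2 → C:1 H:2
  CH2 → C:1 H:2
  CH(NO2) → C:1 H:1 N:1 O:2
  CH(OC2H5) → C:3 H:6 O:1
  CH2 → C:1 H:2
  CH3 → C:1 H:3
Element totals:
  C: 12
  H: 25
  N: 1
  O: 4

12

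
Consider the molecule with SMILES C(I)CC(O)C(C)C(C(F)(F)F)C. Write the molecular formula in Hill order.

C8H14F3IO

Atom tally by fragment:
  ICH2 → C:1 H:2 I:1
  CH2 → C:1 H:2
  CH(OH) → C:1 H:2 O:1
  CH(CH3) → C:2 H:4
  CH(CF3) → C:2 H:1 F:3
  CH3 → C:1 H:3
Element totals:
  C: 8
  H: 14
  F: 3
  I: 1
  O: 1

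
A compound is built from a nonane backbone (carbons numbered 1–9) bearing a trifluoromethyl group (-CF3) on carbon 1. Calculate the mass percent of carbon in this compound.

61.20%

Atom tally by fragment:
  F3CCH2 → C:2 H:2 F:3
  CH2 → C:1 H:2
  CH2 → C:1 H:2
  CH2 → C:1 H:2
  CH2 → C:1 H:2
  CH2 → C:1 H:2
  CH2 → C:1 H:2
  CH2 → C:1 H:2
  CH3 → C:1 H:3
Element totals:
  C: 10
  H: 19
  F: 3
Molecular formula: C10H19F3.
Molar mass = 196.256 g/mol.
Mass from C: 10 × 12.011 = 120.110 g/mol.
%C = 120.110 / 196.256 × 100 = 61.20%.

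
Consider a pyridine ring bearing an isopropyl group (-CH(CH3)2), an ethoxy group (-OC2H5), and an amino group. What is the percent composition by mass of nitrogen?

15.54%

Atom tally by fragment:
  pyridine ring core → C:5 H:5 N:1
  (− 3 ring H displaced by substituents)
  + CH(CH3)2 → C:3 H:7
  + OC2H5 → C:2 H:5 O:1
  + NH2 → N:1 H:2
Element totals:
  C: 10
  H: 16
  N: 2
  O: 1
Molecular formula: C10H16N2O.
Molar mass = 180.251 g/mol.
Mass from N: 2 × 14.007 = 28.014 g/mol.
%N = 28.014 / 180.251 × 100 = 15.54%.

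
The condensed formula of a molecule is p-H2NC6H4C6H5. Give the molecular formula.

C12H11N

Atom tally by fragment:
  benzene ring core → C:6 H:6
  (− 2 ring H displaced by substituents)
  + NH2 → N:1 H:2
  + C6H5 → C:6 H:5
Element totals:
  C: 12
  H: 11
  N: 1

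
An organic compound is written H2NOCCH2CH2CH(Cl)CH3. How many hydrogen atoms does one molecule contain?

Atom tally by fragment:
  H2NOCCH2 → C:2 H:4 O:1 N:1
  CH2 → C:1 H:2
  CH(Cl) → C:1 H:1 Cl:1
  CH3 → C:1 H:3
Element totals:
  C: 5
  H: 10
  Cl: 1
  N: 1
  O: 1

10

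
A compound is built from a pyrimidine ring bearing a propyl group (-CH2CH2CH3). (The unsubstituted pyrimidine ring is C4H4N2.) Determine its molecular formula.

C7H10N2

Atom tally by fragment:
  pyrimidine ring core → C:4 H:4 N:2
  (− 1 ring H displaced by substituents)
  + CH2CH2CH3 → C:3 H:7
Element totals:
  C: 7
  H: 10
  N: 2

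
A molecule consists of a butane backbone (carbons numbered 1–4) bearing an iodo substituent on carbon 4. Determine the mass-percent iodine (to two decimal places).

68.96%

Atom tally by fragment:
  CH3 → C:1 H:3
  CH2 → C:1 H:2
  CH2 → C:1 H:2
  CH2I → C:1 H:2 I:1
Element totals:
  C: 4
  H: 9
  I: 1
Molecular formula: C4H9I.
Molar mass = 184.020 g/mol.
Mass from I: 1 × 126.904 = 126.904 g/mol.
%I = 126.904 / 184.020 × 100 = 68.96%.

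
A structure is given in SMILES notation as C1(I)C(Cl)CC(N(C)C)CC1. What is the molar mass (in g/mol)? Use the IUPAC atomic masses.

Atom tally by fragment:
  cyclohexane ring core → C:6 H:12
  (− 3 ring H displaced by substituents)
  + I → I:1
  + Cl → Cl:1
  + N(CH3)2 → N:1 C:2 H:6
Element totals:
  C: 8
  H: 15
  Cl: 1
  I: 1
  N: 1
Molecular formula: C8H15ClIN.
  M = 8(12.011) + 15(1.008) + 35.45 + 126.904 + 14.007
    = 96.088 + 15.120 + 35.450 + 126.904 + 14.007 = 287.569

287.57 g/mol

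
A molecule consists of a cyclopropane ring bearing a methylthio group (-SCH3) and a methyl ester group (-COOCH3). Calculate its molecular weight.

146.20 g/mol

Atom tally by fragment:
  cyclopropane ring core → C:3 H:6
  (− 2 ring H displaced by substituents)
  + SCH3 → C:1 H:3 S:1
  + COOCH3 → C:2 H:3 O:2
Element totals:
  C: 6
  H: 10
  O: 2
  S: 1
Molecular formula: C6H10O2S.
  M = 6(12.011) + 10(1.008) + 2(15.999) + 32.06
    = 72.066 + 10.080 + 31.998 + 32.060 = 146.204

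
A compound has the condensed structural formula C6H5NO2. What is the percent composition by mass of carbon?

58.54%

Atom tally by fragment:
  benzene ring core → C:6 H:6
  (− 1 ring H displaced by substituents)
  + NO2 → N:1 O:2
Element totals:
  C: 6
  H: 5
  N: 1
  O: 2
Molecular formula: C6H5NO2.
Molar mass = 123.111 g/mol.
Mass from C: 6 × 12.011 = 72.066 g/mol.
%C = 72.066 / 123.111 × 100 = 58.54%.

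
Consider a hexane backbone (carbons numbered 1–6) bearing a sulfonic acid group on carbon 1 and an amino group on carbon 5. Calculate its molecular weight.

181.25 g/mol

Atom tally by fragment:
  HO3SCH2 → C:1 H:3 S:1 O:3
  CH2 → C:1 H:2
  CH2 → C:1 H:2
  CH2 → C:1 H:2
  CH(NH2) → C:1 H:3 N:1
  CH3 → C:1 H:3
Element totals:
  C: 6
  H: 15
  N: 1
  O: 3
  S: 1
Molecular formula: C6H15NO3S.
  M = 6(12.011) + 15(1.008) + 14.007 + 3(15.999) + 32.06
    = 72.066 + 15.120 + 14.007 + 47.997 + 32.060 = 181.250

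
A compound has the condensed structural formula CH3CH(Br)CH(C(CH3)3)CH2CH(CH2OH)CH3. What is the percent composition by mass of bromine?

Atom tally by fragment:
  CH3 → C:1 H:3
  CH(Br) → C:1 H:1 Br:1
  CH(C(CH3)3) → C:5 H:10
  CH2 → C:1 H:2
  CH(CH2OH) → C:2 H:4 O:1
  CH3 → C:1 H:3
Element totals:
  C: 11
  H: 23
  Br: 1
  O: 1
Molecular formula: C11H23BrO.
Molar mass = 251.208 g/mol.
Mass from Br: 1 × 79.904 = 79.904 g/mol.
%Br = 79.904 / 251.208 × 100 = 31.81%.

31.81%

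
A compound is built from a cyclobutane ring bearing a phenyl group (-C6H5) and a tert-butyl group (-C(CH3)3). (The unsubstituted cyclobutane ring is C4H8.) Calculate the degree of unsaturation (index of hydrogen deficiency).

Atom tally by fragment:
  cyclobutane ring core → C:4 H:8
  (− 2 ring H displaced by substituents)
  + C6H5 → C:6 H:5
  + C(CH3)3 → C:4 H:9
Element totals:
  C: 14
  H: 20
Molecular formula: C14H20.
DoU = (2C + 2 + N − H − X) / 2 = (2·14 + 2 + 0 − 20 − 0) / 2 = 5.

5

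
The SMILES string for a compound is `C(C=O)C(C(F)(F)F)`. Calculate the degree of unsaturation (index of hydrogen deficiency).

1

Atom tally by fragment:
  OHCCH2 → C:2 H:3 O:1
  CH2CF3 → C:2 H:2 F:3
Element totals:
  C: 4
  H: 5
  F: 3
  O: 1
Molecular formula: C4H5F3O.
DoU = (2C + 2 + N − H − X) / 2 = (2·4 + 2 + 0 − 5 − 3) / 2 = 1.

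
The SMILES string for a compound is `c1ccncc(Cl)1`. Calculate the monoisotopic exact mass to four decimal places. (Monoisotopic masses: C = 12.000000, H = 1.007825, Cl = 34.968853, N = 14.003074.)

Atom tally by fragment:
  pyridine ring core → C:5 H:5 N:1
  (− 1 ring H displaced by substituents)
  + Cl → Cl:1
Element totals:
  C: 5
  H: 4
  Cl: 1
  N: 1
Molecular formula: C5H4ClN.
  M = 5(12.0) + 4(1.007825) + 34.968853 + 14.003074
    = 60.000000 + 4.031300 + 34.968853 + 14.003074 = 113.003227

113.0032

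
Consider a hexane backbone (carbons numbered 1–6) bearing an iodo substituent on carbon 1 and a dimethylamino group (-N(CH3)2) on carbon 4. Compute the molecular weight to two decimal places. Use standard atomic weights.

255.14 g/mol

Atom tally by fragment:
  ICH2 → C:1 H:2 I:1
  CH2 → C:1 H:2
  CH2 → C:1 H:2
  CH(N(CH3)2) → C:3 H:7 N:1
  CH2 → C:1 H:2
  CH3 → C:1 H:3
Element totals:
  C: 8
  H: 18
  I: 1
  N: 1
Molecular formula: C8H18IN.
  M = 8(12.011) + 18(1.008) + 126.904 + 14.007
    = 96.088 + 18.144 + 126.904 + 14.007 = 255.143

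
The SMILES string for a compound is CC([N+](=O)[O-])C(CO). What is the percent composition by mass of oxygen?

40.29%

Atom tally by fragment:
  CH3 → C:1 H:3
  CH(NO2) → C:1 H:1 N:1 O:2
  CH2CH2OH → C:2 H:5 O:1
Element totals:
  C: 4
  H: 9
  N: 1
  O: 3
Molecular formula: C4H9NO3.
Molar mass = 119.120 g/mol.
Mass from O: 3 × 15.999 = 47.997 g/mol.
%O = 47.997 / 119.120 × 100 = 40.29%.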